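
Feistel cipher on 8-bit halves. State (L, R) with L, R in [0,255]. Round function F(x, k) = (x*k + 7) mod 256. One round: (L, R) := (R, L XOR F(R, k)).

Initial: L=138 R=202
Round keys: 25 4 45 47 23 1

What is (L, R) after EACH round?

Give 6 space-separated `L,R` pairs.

Round 1 (k=25): L=202 R=75
Round 2 (k=4): L=75 R=249
Round 3 (k=45): L=249 R=135
Round 4 (k=47): L=135 R=41
Round 5 (k=23): L=41 R=49
Round 6 (k=1): L=49 R=17

Answer: 202,75 75,249 249,135 135,41 41,49 49,17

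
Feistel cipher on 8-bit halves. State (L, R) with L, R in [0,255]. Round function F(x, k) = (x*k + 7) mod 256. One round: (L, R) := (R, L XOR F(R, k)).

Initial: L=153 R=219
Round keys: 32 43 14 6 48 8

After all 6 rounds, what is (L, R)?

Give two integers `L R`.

Answer: 250 168

Derivation:
Round 1 (k=32): L=219 R=254
Round 2 (k=43): L=254 R=106
Round 3 (k=14): L=106 R=45
Round 4 (k=6): L=45 R=127
Round 5 (k=48): L=127 R=250
Round 6 (k=8): L=250 R=168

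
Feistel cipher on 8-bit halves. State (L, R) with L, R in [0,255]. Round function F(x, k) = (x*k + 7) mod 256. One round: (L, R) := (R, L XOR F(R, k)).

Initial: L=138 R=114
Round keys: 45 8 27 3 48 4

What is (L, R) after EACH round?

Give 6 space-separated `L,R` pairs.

Answer: 114,155 155,173 173,221 221,51 51,74 74,28

Derivation:
Round 1 (k=45): L=114 R=155
Round 2 (k=8): L=155 R=173
Round 3 (k=27): L=173 R=221
Round 4 (k=3): L=221 R=51
Round 5 (k=48): L=51 R=74
Round 6 (k=4): L=74 R=28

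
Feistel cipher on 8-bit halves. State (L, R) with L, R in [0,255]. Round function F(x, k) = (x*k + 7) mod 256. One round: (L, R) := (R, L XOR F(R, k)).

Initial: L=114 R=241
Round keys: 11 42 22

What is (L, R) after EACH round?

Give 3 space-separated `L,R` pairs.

Answer: 241,16 16,86 86,123

Derivation:
Round 1 (k=11): L=241 R=16
Round 2 (k=42): L=16 R=86
Round 3 (k=22): L=86 R=123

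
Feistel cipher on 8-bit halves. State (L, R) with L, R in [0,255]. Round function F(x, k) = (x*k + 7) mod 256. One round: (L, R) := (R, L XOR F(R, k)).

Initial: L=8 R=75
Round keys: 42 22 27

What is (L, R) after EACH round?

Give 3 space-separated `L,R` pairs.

Answer: 75,93 93,78 78,28

Derivation:
Round 1 (k=42): L=75 R=93
Round 2 (k=22): L=93 R=78
Round 3 (k=27): L=78 R=28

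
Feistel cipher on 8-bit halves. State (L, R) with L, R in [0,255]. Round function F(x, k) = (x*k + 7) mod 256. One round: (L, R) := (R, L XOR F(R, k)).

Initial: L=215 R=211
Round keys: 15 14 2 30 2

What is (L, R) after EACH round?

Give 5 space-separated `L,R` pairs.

Round 1 (k=15): L=211 R=179
Round 2 (k=14): L=179 R=2
Round 3 (k=2): L=2 R=184
Round 4 (k=30): L=184 R=149
Round 5 (k=2): L=149 R=137

Answer: 211,179 179,2 2,184 184,149 149,137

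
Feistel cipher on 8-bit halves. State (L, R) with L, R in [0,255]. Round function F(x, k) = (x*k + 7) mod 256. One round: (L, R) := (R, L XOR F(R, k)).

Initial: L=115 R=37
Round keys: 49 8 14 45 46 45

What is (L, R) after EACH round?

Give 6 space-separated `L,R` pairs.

Answer: 37,111 111,90 90,156 156,41 41,249 249,229

Derivation:
Round 1 (k=49): L=37 R=111
Round 2 (k=8): L=111 R=90
Round 3 (k=14): L=90 R=156
Round 4 (k=45): L=156 R=41
Round 5 (k=46): L=41 R=249
Round 6 (k=45): L=249 R=229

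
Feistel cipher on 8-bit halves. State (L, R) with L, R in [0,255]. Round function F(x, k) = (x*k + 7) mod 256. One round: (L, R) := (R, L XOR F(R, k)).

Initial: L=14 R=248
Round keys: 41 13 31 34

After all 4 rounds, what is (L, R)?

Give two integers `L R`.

Round 1 (k=41): L=248 R=177
Round 2 (k=13): L=177 R=252
Round 3 (k=31): L=252 R=58
Round 4 (k=34): L=58 R=71

Answer: 58 71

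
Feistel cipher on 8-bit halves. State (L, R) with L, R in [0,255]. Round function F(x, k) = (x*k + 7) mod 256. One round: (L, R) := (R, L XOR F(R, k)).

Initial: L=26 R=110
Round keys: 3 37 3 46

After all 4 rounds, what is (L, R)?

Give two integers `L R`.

Round 1 (k=3): L=110 R=75
Round 2 (k=37): L=75 R=176
Round 3 (k=3): L=176 R=92
Round 4 (k=46): L=92 R=63

Answer: 92 63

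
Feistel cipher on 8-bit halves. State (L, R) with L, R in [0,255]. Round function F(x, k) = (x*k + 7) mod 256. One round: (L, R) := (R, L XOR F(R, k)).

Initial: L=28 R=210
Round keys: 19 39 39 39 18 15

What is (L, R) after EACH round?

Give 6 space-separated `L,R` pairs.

Answer: 210,129 129,124 124,106 106,81 81,211 211,53

Derivation:
Round 1 (k=19): L=210 R=129
Round 2 (k=39): L=129 R=124
Round 3 (k=39): L=124 R=106
Round 4 (k=39): L=106 R=81
Round 5 (k=18): L=81 R=211
Round 6 (k=15): L=211 R=53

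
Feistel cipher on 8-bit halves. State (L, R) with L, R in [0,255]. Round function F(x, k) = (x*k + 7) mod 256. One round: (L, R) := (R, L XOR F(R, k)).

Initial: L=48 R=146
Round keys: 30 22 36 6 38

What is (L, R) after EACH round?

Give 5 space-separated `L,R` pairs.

Answer: 146,19 19,59 59,64 64,188 188,175

Derivation:
Round 1 (k=30): L=146 R=19
Round 2 (k=22): L=19 R=59
Round 3 (k=36): L=59 R=64
Round 4 (k=6): L=64 R=188
Round 5 (k=38): L=188 R=175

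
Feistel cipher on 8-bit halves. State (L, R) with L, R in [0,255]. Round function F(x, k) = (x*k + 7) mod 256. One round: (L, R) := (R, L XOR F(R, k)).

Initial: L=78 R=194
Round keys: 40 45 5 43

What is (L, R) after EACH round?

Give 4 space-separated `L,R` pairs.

Answer: 194,25 25,174 174,116 116,45

Derivation:
Round 1 (k=40): L=194 R=25
Round 2 (k=45): L=25 R=174
Round 3 (k=5): L=174 R=116
Round 4 (k=43): L=116 R=45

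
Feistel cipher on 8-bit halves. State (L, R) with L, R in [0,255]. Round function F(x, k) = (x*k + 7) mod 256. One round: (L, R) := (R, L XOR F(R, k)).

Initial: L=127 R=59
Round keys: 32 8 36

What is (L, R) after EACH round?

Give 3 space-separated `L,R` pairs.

Round 1 (k=32): L=59 R=24
Round 2 (k=8): L=24 R=252
Round 3 (k=36): L=252 R=111

Answer: 59,24 24,252 252,111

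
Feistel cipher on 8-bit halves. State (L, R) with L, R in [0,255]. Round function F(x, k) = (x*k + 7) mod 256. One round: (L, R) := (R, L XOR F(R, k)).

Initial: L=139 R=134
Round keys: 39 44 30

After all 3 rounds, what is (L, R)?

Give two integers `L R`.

Round 1 (k=39): L=134 R=250
Round 2 (k=44): L=250 R=121
Round 3 (k=30): L=121 R=207

Answer: 121 207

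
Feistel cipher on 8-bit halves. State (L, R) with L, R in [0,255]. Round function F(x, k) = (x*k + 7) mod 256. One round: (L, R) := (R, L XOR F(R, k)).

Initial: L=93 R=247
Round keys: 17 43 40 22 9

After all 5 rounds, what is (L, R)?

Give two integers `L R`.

Round 1 (k=17): L=247 R=51
Round 2 (k=43): L=51 R=111
Round 3 (k=40): L=111 R=108
Round 4 (k=22): L=108 R=32
Round 5 (k=9): L=32 R=75

Answer: 32 75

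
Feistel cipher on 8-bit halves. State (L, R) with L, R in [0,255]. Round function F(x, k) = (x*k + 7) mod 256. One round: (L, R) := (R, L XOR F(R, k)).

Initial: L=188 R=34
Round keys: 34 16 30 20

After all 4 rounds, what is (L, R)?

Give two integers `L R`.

Answer: 202 154

Derivation:
Round 1 (k=34): L=34 R=55
Round 2 (k=16): L=55 R=85
Round 3 (k=30): L=85 R=202
Round 4 (k=20): L=202 R=154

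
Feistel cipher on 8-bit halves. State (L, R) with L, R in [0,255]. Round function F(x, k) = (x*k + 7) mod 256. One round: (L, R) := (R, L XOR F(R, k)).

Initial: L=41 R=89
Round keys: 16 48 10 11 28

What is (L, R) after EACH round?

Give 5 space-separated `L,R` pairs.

Answer: 89,190 190,254 254,77 77,168 168,42

Derivation:
Round 1 (k=16): L=89 R=190
Round 2 (k=48): L=190 R=254
Round 3 (k=10): L=254 R=77
Round 4 (k=11): L=77 R=168
Round 5 (k=28): L=168 R=42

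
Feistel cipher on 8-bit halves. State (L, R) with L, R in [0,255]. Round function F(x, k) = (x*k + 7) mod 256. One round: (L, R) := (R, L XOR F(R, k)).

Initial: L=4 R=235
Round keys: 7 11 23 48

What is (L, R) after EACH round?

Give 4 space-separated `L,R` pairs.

Answer: 235,112 112,60 60,27 27,43

Derivation:
Round 1 (k=7): L=235 R=112
Round 2 (k=11): L=112 R=60
Round 3 (k=23): L=60 R=27
Round 4 (k=48): L=27 R=43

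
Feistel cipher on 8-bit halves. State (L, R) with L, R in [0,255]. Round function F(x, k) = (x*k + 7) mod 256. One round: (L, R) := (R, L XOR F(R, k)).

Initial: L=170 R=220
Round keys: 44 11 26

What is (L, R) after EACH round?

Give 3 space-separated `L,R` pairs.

Round 1 (k=44): L=220 R=125
Round 2 (k=11): L=125 R=186
Round 3 (k=26): L=186 R=150

Answer: 220,125 125,186 186,150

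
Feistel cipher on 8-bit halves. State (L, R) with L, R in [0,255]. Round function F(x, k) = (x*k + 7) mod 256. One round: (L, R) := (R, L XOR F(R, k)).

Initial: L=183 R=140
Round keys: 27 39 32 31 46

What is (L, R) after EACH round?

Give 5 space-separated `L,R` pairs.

Answer: 140,124 124,103 103,155 155,171 171,90

Derivation:
Round 1 (k=27): L=140 R=124
Round 2 (k=39): L=124 R=103
Round 3 (k=32): L=103 R=155
Round 4 (k=31): L=155 R=171
Round 5 (k=46): L=171 R=90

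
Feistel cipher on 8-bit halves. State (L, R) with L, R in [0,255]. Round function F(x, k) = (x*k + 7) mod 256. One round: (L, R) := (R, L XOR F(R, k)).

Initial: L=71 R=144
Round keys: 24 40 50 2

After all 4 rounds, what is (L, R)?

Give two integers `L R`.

Answer: 69 6

Derivation:
Round 1 (k=24): L=144 R=192
Round 2 (k=40): L=192 R=151
Round 3 (k=50): L=151 R=69
Round 4 (k=2): L=69 R=6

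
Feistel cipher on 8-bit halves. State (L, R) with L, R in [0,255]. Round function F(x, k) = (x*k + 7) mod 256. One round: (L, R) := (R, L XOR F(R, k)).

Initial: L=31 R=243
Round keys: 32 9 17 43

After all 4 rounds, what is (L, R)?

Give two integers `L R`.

Answer: 235 76

Derivation:
Round 1 (k=32): L=243 R=120
Round 2 (k=9): L=120 R=204
Round 3 (k=17): L=204 R=235
Round 4 (k=43): L=235 R=76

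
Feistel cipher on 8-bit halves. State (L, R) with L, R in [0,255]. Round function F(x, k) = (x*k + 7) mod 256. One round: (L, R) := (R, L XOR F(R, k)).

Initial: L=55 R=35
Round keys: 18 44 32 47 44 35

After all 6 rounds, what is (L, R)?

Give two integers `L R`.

Round 1 (k=18): L=35 R=74
Round 2 (k=44): L=74 R=156
Round 3 (k=32): L=156 R=205
Round 4 (k=47): L=205 R=54
Round 5 (k=44): L=54 R=130
Round 6 (k=35): L=130 R=251

Answer: 130 251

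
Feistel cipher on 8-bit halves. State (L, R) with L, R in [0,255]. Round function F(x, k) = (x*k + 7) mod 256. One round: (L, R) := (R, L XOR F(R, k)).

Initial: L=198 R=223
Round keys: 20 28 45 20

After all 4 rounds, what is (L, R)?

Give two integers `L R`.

Answer: 150 179

Derivation:
Round 1 (k=20): L=223 R=181
Round 2 (k=28): L=181 R=12
Round 3 (k=45): L=12 R=150
Round 4 (k=20): L=150 R=179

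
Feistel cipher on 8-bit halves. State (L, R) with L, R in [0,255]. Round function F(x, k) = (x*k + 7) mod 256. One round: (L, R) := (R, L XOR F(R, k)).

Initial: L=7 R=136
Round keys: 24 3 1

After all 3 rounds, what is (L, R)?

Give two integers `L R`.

Answer: 207 22

Derivation:
Round 1 (k=24): L=136 R=192
Round 2 (k=3): L=192 R=207
Round 3 (k=1): L=207 R=22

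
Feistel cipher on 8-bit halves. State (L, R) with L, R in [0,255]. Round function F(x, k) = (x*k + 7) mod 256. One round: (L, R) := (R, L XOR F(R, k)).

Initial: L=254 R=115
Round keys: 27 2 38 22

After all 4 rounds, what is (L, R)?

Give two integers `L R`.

Answer: 81 61

Derivation:
Round 1 (k=27): L=115 R=214
Round 2 (k=2): L=214 R=192
Round 3 (k=38): L=192 R=81
Round 4 (k=22): L=81 R=61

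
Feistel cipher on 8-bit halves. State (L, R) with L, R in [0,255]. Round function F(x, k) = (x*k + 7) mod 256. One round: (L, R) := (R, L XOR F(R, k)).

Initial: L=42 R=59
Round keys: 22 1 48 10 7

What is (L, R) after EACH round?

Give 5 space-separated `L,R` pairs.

Answer: 59,51 51,1 1,4 4,46 46,77

Derivation:
Round 1 (k=22): L=59 R=51
Round 2 (k=1): L=51 R=1
Round 3 (k=48): L=1 R=4
Round 4 (k=10): L=4 R=46
Round 5 (k=7): L=46 R=77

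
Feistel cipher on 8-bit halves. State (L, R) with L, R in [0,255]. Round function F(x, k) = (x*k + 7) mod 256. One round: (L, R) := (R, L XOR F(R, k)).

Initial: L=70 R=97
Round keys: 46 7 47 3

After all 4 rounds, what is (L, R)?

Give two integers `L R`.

Answer: 89 31

Derivation:
Round 1 (k=46): L=97 R=51
Round 2 (k=7): L=51 R=13
Round 3 (k=47): L=13 R=89
Round 4 (k=3): L=89 R=31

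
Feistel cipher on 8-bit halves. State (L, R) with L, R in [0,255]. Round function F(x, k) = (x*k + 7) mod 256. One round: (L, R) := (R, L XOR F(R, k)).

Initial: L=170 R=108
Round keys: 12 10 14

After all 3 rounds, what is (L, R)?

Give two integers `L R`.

Answer: 5 240

Derivation:
Round 1 (k=12): L=108 R=189
Round 2 (k=10): L=189 R=5
Round 3 (k=14): L=5 R=240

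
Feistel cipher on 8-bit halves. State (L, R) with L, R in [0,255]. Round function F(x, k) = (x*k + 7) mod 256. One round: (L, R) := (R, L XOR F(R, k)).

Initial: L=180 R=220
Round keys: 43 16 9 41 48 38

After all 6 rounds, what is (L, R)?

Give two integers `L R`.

Answer: 18 12

Derivation:
Round 1 (k=43): L=220 R=79
Round 2 (k=16): L=79 R=43
Round 3 (k=9): L=43 R=197
Round 4 (k=41): L=197 R=191
Round 5 (k=48): L=191 R=18
Round 6 (k=38): L=18 R=12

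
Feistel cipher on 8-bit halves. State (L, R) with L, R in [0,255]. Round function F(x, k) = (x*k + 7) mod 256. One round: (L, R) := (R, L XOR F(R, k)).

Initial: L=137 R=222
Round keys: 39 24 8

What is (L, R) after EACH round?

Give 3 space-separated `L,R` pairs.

Round 1 (k=39): L=222 R=80
Round 2 (k=24): L=80 R=89
Round 3 (k=8): L=89 R=159

Answer: 222,80 80,89 89,159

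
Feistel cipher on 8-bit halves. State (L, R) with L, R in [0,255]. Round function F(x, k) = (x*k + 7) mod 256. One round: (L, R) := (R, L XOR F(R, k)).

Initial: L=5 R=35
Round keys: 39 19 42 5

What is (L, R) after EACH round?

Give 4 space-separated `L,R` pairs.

Round 1 (k=39): L=35 R=89
Round 2 (k=19): L=89 R=129
Round 3 (k=42): L=129 R=104
Round 4 (k=5): L=104 R=142

Answer: 35,89 89,129 129,104 104,142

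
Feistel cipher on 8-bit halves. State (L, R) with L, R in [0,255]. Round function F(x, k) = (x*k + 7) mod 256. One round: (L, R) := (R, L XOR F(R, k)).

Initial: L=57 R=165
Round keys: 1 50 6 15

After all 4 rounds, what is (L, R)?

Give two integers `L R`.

Round 1 (k=1): L=165 R=149
Round 2 (k=50): L=149 R=132
Round 3 (k=6): L=132 R=138
Round 4 (k=15): L=138 R=153

Answer: 138 153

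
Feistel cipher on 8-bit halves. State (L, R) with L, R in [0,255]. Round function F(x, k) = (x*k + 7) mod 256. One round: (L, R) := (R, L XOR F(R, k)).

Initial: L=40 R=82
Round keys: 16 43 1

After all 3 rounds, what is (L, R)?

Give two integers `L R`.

Round 1 (k=16): L=82 R=15
Round 2 (k=43): L=15 R=222
Round 3 (k=1): L=222 R=234

Answer: 222 234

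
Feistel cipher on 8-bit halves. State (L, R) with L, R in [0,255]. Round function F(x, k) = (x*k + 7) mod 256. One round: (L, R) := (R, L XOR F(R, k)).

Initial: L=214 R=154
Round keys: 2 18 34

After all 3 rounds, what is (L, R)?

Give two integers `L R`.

Answer: 43 80

Derivation:
Round 1 (k=2): L=154 R=237
Round 2 (k=18): L=237 R=43
Round 3 (k=34): L=43 R=80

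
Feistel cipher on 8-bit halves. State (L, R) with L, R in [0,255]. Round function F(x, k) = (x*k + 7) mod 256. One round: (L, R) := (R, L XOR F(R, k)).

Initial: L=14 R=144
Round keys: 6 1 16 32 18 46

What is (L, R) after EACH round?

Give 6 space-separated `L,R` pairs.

Round 1 (k=6): L=144 R=105
Round 2 (k=1): L=105 R=224
Round 3 (k=16): L=224 R=110
Round 4 (k=32): L=110 R=39
Round 5 (k=18): L=39 R=171
Round 6 (k=46): L=171 R=230

Answer: 144,105 105,224 224,110 110,39 39,171 171,230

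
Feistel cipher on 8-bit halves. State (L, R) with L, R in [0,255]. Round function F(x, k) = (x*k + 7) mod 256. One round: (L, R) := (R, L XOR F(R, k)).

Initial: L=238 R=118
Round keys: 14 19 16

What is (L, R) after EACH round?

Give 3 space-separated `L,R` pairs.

Round 1 (k=14): L=118 R=149
Round 2 (k=19): L=149 R=96
Round 3 (k=16): L=96 R=146

Answer: 118,149 149,96 96,146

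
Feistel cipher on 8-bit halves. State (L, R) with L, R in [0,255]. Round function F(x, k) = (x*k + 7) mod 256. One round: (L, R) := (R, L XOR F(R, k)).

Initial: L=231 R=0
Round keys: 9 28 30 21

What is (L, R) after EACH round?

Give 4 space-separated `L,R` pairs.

Answer: 0,224 224,135 135,57 57,51

Derivation:
Round 1 (k=9): L=0 R=224
Round 2 (k=28): L=224 R=135
Round 3 (k=30): L=135 R=57
Round 4 (k=21): L=57 R=51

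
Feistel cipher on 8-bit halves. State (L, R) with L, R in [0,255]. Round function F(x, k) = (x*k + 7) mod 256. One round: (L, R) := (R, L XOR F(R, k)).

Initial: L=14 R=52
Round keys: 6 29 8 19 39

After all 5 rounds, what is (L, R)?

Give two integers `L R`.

Round 1 (k=6): L=52 R=49
Round 2 (k=29): L=49 R=160
Round 3 (k=8): L=160 R=54
Round 4 (k=19): L=54 R=169
Round 5 (k=39): L=169 R=240

Answer: 169 240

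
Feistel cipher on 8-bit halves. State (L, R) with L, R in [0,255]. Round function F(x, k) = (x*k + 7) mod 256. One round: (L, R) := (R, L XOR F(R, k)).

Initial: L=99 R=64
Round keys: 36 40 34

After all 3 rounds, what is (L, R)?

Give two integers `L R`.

Round 1 (k=36): L=64 R=100
Round 2 (k=40): L=100 R=231
Round 3 (k=34): L=231 R=209

Answer: 231 209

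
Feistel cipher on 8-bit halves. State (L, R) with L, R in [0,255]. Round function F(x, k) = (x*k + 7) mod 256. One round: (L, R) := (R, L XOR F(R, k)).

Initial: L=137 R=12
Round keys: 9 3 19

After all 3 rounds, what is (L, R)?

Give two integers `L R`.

Answer: 249 120

Derivation:
Round 1 (k=9): L=12 R=250
Round 2 (k=3): L=250 R=249
Round 3 (k=19): L=249 R=120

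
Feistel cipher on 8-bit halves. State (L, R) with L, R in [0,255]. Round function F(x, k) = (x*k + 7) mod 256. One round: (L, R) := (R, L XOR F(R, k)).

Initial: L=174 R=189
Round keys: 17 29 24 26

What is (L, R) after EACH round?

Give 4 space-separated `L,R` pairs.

Round 1 (k=17): L=189 R=58
Round 2 (k=29): L=58 R=36
Round 3 (k=24): L=36 R=93
Round 4 (k=26): L=93 R=93

Answer: 189,58 58,36 36,93 93,93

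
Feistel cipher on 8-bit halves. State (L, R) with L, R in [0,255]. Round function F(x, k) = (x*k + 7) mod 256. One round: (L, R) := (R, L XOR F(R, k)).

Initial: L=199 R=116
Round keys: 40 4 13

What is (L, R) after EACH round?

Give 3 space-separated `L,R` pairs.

Answer: 116,224 224,243 243,190

Derivation:
Round 1 (k=40): L=116 R=224
Round 2 (k=4): L=224 R=243
Round 3 (k=13): L=243 R=190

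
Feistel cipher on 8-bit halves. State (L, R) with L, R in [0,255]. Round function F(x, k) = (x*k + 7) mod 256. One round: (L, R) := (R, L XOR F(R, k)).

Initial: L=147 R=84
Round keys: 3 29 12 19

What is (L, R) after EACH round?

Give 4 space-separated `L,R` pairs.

Answer: 84,144 144,3 3,187 187,235

Derivation:
Round 1 (k=3): L=84 R=144
Round 2 (k=29): L=144 R=3
Round 3 (k=12): L=3 R=187
Round 4 (k=19): L=187 R=235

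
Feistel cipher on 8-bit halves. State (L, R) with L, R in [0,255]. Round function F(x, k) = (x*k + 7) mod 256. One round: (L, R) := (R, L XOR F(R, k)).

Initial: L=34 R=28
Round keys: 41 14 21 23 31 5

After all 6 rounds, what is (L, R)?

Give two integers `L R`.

Round 1 (k=41): L=28 R=161
Round 2 (k=14): L=161 R=201
Round 3 (k=21): L=201 R=37
Round 4 (k=23): L=37 R=147
Round 5 (k=31): L=147 R=241
Round 6 (k=5): L=241 R=47

Answer: 241 47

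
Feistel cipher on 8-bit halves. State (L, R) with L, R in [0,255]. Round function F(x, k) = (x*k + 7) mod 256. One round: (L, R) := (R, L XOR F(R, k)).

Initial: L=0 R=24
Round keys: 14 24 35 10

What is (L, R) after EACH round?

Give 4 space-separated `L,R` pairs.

Round 1 (k=14): L=24 R=87
Round 2 (k=24): L=87 R=55
Round 3 (k=35): L=55 R=219
Round 4 (k=10): L=219 R=162

Answer: 24,87 87,55 55,219 219,162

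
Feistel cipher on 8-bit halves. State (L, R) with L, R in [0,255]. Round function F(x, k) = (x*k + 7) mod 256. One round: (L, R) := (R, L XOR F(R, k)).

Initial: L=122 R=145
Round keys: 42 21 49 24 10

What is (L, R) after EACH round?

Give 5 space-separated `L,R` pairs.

Round 1 (k=42): L=145 R=171
Round 2 (k=21): L=171 R=159
Round 3 (k=49): L=159 R=221
Round 4 (k=24): L=221 R=32
Round 5 (k=10): L=32 R=154

Answer: 145,171 171,159 159,221 221,32 32,154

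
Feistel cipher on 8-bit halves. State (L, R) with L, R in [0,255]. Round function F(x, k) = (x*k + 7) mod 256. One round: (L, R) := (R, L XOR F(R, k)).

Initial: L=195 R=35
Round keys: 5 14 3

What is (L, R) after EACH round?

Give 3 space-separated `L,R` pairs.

Answer: 35,117 117,78 78,132

Derivation:
Round 1 (k=5): L=35 R=117
Round 2 (k=14): L=117 R=78
Round 3 (k=3): L=78 R=132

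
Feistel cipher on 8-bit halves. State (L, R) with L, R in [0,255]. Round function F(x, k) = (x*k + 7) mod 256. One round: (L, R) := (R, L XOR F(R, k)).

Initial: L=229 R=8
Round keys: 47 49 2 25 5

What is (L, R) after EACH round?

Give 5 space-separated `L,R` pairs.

Answer: 8,154 154,137 137,131 131,91 91,77

Derivation:
Round 1 (k=47): L=8 R=154
Round 2 (k=49): L=154 R=137
Round 3 (k=2): L=137 R=131
Round 4 (k=25): L=131 R=91
Round 5 (k=5): L=91 R=77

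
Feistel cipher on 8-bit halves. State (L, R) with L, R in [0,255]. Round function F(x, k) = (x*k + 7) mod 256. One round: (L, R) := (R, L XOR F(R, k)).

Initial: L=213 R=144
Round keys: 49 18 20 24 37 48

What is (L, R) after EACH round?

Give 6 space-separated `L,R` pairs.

Answer: 144,66 66,59 59,225 225,36 36,218 218,195

Derivation:
Round 1 (k=49): L=144 R=66
Round 2 (k=18): L=66 R=59
Round 3 (k=20): L=59 R=225
Round 4 (k=24): L=225 R=36
Round 5 (k=37): L=36 R=218
Round 6 (k=48): L=218 R=195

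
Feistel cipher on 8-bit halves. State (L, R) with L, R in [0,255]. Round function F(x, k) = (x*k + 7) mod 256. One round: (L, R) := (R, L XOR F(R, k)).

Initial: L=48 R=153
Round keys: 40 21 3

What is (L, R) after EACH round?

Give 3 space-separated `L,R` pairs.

Round 1 (k=40): L=153 R=223
Round 2 (k=21): L=223 R=203
Round 3 (k=3): L=203 R=183

Answer: 153,223 223,203 203,183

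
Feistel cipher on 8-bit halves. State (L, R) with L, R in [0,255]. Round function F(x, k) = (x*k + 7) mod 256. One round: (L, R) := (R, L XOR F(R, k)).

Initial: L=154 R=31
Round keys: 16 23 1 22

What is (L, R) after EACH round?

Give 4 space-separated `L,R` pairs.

Answer: 31,109 109,205 205,185 185,32

Derivation:
Round 1 (k=16): L=31 R=109
Round 2 (k=23): L=109 R=205
Round 3 (k=1): L=205 R=185
Round 4 (k=22): L=185 R=32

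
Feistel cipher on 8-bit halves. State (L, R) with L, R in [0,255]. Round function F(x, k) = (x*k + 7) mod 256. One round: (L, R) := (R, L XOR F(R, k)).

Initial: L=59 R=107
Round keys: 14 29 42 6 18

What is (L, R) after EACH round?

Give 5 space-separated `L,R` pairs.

Answer: 107,218 218,210 210,161 161,31 31,148

Derivation:
Round 1 (k=14): L=107 R=218
Round 2 (k=29): L=218 R=210
Round 3 (k=42): L=210 R=161
Round 4 (k=6): L=161 R=31
Round 5 (k=18): L=31 R=148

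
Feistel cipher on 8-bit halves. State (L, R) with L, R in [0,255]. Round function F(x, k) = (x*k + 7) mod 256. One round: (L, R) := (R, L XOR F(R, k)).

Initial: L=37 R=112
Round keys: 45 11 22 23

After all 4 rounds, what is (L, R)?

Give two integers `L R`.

Answer: 215 101

Derivation:
Round 1 (k=45): L=112 R=146
Round 2 (k=11): L=146 R=61
Round 3 (k=22): L=61 R=215
Round 4 (k=23): L=215 R=101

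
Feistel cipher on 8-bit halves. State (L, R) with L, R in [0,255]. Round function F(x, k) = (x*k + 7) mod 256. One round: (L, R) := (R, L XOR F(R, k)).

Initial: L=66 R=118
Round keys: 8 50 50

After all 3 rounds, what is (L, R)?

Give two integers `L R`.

Answer: 151 112

Derivation:
Round 1 (k=8): L=118 R=245
Round 2 (k=50): L=245 R=151
Round 3 (k=50): L=151 R=112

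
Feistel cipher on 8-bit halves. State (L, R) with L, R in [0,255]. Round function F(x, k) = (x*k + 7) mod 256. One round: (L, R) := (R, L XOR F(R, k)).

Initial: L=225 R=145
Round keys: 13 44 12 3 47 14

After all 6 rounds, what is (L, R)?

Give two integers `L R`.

Round 1 (k=13): L=145 R=133
Round 2 (k=44): L=133 R=114
Round 3 (k=12): L=114 R=218
Round 4 (k=3): L=218 R=231
Round 5 (k=47): L=231 R=170
Round 6 (k=14): L=170 R=180

Answer: 170 180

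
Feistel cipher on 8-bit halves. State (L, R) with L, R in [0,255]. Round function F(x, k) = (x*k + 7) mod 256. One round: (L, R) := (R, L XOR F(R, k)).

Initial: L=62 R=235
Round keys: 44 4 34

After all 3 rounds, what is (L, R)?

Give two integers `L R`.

Round 1 (k=44): L=235 R=85
Round 2 (k=4): L=85 R=176
Round 3 (k=34): L=176 R=50

Answer: 176 50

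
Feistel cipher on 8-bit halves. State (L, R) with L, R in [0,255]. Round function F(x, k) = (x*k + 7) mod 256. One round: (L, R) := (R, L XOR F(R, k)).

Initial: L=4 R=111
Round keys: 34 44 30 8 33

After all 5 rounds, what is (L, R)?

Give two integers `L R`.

Round 1 (k=34): L=111 R=193
Round 2 (k=44): L=193 R=92
Round 3 (k=30): L=92 R=14
Round 4 (k=8): L=14 R=43
Round 5 (k=33): L=43 R=156

Answer: 43 156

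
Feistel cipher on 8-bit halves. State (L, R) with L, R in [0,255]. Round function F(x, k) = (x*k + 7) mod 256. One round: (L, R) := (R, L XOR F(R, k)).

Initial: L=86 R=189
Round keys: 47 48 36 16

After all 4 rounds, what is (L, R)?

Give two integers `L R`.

Answer: 195 205

Derivation:
Round 1 (k=47): L=189 R=236
Round 2 (k=48): L=236 R=250
Round 3 (k=36): L=250 R=195
Round 4 (k=16): L=195 R=205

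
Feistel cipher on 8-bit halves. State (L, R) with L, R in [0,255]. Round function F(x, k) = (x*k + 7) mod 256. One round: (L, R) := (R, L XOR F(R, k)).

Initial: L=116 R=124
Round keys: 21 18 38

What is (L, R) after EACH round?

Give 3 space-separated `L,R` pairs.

Answer: 124,71 71,121 121,186

Derivation:
Round 1 (k=21): L=124 R=71
Round 2 (k=18): L=71 R=121
Round 3 (k=38): L=121 R=186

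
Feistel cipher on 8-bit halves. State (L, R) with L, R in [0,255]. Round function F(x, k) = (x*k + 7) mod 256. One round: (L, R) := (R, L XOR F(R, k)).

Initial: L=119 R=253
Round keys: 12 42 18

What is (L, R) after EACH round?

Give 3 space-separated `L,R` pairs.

Round 1 (k=12): L=253 R=148
Round 2 (k=42): L=148 R=178
Round 3 (k=18): L=178 R=31

Answer: 253,148 148,178 178,31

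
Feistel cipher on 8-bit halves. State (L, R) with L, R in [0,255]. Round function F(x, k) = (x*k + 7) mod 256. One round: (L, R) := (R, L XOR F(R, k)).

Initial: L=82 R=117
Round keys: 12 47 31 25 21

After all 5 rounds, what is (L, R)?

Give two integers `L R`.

Round 1 (k=12): L=117 R=209
Round 2 (k=47): L=209 R=19
Round 3 (k=31): L=19 R=133
Round 4 (k=25): L=133 R=23
Round 5 (k=21): L=23 R=111

Answer: 23 111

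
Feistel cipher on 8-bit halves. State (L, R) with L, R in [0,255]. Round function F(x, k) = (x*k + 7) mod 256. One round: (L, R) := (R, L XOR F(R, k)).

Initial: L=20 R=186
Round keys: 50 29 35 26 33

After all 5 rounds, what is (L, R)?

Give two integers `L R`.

Answer: 151 246

Derivation:
Round 1 (k=50): L=186 R=79
Round 2 (k=29): L=79 R=64
Round 3 (k=35): L=64 R=136
Round 4 (k=26): L=136 R=151
Round 5 (k=33): L=151 R=246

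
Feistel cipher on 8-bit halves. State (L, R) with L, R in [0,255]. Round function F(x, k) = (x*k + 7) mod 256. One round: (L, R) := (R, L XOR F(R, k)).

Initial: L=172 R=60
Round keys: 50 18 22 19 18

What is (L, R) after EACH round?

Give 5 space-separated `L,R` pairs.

Round 1 (k=50): L=60 R=19
Round 2 (k=18): L=19 R=97
Round 3 (k=22): L=97 R=78
Round 4 (k=19): L=78 R=176
Round 5 (k=18): L=176 R=41

Answer: 60,19 19,97 97,78 78,176 176,41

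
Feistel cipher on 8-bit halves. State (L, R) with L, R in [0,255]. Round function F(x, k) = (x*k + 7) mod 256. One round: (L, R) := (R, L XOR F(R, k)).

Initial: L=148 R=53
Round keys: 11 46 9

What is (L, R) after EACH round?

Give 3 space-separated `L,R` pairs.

Round 1 (k=11): L=53 R=218
Round 2 (k=46): L=218 R=6
Round 3 (k=9): L=6 R=231

Answer: 53,218 218,6 6,231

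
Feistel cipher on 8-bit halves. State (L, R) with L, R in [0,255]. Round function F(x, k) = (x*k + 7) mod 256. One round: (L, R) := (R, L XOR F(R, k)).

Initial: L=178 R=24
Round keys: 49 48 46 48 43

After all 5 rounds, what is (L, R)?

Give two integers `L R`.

Round 1 (k=49): L=24 R=45
Round 2 (k=48): L=45 R=111
Round 3 (k=46): L=111 R=212
Round 4 (k=48): L=212 R=168
Round 5 (k=43): L=168 R=235

Answer: 168 235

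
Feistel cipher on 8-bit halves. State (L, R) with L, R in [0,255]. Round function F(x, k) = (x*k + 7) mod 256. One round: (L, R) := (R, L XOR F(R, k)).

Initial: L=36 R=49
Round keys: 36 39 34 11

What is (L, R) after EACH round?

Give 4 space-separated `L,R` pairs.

Answer: 49,207 207,161 161,166 166,136

Derivation:
Round 1 (k=36): L=49 R=207
Round 2 (k=39): L=207 R=161
Round 3 (k=34): L=161 R=166
Round 4 (k=11): L=166 R=136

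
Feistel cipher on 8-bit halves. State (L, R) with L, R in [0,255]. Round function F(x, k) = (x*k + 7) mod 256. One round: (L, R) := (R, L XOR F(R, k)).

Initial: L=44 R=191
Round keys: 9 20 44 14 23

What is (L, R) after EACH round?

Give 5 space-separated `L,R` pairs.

Round 1 (k=9): L=191 R=146
Round 2 (k=20): L=146 R=208
Round 3 (k=44): L=208 R=85
Round 4 (k=14): L=85 R=125
Round 5 (k=23): L=125 R=23

Answer: 191,146 146,208 208,85 85,125 125,23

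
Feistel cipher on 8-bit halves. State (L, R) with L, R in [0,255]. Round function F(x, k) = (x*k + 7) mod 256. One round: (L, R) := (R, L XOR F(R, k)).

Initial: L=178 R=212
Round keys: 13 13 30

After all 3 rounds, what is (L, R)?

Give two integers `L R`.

Answer: 248 110

Derivation:
Round 1 (k=13): L=212 R=121
Round 2 (k=13): L=121 R=248
Round 3 (k=30): L=248 R=110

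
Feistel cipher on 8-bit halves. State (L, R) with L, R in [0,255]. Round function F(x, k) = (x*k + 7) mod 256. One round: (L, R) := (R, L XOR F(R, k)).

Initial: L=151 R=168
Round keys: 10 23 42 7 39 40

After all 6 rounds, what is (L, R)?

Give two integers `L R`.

Answer: 79 194

Derivation:
Round 1 (k=10): L=168 R=0
Round 2 (k=23): L=0 R=175
Round 3 (k=42): L=175 R=189
Round 4 (k=7): L=189 R=157
Round 5 (k=39): L=157 R=79
Round 6 (k=40): L=79 R=194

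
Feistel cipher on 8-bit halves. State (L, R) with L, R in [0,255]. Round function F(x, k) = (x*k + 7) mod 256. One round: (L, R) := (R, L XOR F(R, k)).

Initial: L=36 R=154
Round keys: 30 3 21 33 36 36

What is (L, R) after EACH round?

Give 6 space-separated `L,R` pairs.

Answer: 154,55 55,54 54,66 66,191 191,161 161,20

Derivation:
Round 1 (k=30): L=154 R=55
Round 2 (k=3): L=55 R=54
Round 3 (k=21): L=54 R=66
Round 4 (k=33): L=66 R=191
Round 5 (k=36): L=191 R=161
Round 6 (k=36): L=161 R=20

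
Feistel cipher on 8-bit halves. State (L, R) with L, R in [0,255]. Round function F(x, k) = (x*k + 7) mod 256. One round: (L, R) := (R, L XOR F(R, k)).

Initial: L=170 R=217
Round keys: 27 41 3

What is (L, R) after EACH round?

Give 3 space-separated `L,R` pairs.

Round 1 (k=27): L=217 R=64
Round 2 (k=41): L=64 R=158
Round 3 (k=3): L=158 R=161

Answer: 217,64 64,158 158,161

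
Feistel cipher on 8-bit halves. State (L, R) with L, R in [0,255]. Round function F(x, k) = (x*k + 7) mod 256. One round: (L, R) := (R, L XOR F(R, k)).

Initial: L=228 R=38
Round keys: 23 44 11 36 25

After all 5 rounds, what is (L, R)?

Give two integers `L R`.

Round 1 (k=23): L=38 R=149
Round 2 (k=44): L=149 R=133
Round 3 (k=11): L=133 R=43
Round 4 (k=36): L=43 R=150
Round 5 (k=25): L=150 R=134

Answer: 150 134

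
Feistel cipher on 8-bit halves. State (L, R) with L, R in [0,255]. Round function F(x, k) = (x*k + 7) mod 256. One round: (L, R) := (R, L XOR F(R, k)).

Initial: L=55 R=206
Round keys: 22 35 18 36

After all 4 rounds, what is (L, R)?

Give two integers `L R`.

Answer: 173 190

Derivation:
Round 1 (k=22): L=206 R=140
Round 2 (k=35): L=140 R=229
Round 3 (k=18): L=229 R=173
Round 4 (k=36): L=173 R=190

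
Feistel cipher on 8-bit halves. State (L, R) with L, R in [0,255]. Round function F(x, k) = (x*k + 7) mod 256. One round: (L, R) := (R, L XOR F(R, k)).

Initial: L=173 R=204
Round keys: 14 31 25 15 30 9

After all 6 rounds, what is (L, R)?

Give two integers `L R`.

Answer: 117 16

Derivation:
Round 1 (k=14): L=204 R=130
Round 2 (k=31): L=130 R=9
Round 3 (k=25): L=9 R=106
Round 4 (k=15): L=106 R=52
Round 5 (k=30): L=52 R=117
Round 6 (k=9): L=117 R=16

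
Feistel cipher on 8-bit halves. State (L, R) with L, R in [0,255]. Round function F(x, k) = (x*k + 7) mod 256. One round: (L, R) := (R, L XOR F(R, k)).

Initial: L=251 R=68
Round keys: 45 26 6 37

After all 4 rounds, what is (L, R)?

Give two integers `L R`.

Answer: 153 103

Derivation:
Round 1 (k=45): L=68 R=0
Round 2 (k=26): L=0 R=67
Round 3 (k=6): L=67 R=153
Round 4 (k=37): L=153 R=103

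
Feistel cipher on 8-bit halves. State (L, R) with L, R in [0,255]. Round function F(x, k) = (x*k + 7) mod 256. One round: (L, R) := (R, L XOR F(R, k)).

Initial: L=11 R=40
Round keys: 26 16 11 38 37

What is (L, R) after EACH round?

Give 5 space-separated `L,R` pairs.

Answer: 40,28 28,239 239,80 80,8 8,127

Derivation:
Round 1 (k=26): L=40 R=28
Round 2 (k=16): L=28 R=239
Round 3 (k=11): L=239 R=80
Round 4 (k=38): L=80 R=8
Round 5 (k=37): L=8 R=127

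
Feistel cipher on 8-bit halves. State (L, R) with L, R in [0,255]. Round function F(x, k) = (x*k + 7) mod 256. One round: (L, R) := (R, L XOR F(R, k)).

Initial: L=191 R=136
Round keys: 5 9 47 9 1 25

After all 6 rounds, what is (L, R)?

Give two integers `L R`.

Answer: 95 190

Derivation:
Round 1 (k=5): L=136 R=16
Round 2 (k=9): L=16 R=31
Round 3 (k=47): L=31 R=168
Round 4 (k=9): L=168 R=240
Round 5 (k=1): L=240 R=95
Round 6 (k=25): L=95 R=190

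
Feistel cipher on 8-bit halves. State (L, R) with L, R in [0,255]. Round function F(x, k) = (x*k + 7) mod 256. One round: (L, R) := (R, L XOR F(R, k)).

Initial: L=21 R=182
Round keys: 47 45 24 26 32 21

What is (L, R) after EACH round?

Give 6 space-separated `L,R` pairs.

Answer: 182,100 100,45 45,91 91,104 104,92 92,251

Derivation:
Round 1 (k=47): L=182 R=100
Round 2 (k=45): L=100 R=45
Round 3 (k=24): L=45 R=91
Round 4 (k=26): L=91 R=104
Round 5 (k=32): L=104 R=92
Round 6 (k=21): L=92 R=251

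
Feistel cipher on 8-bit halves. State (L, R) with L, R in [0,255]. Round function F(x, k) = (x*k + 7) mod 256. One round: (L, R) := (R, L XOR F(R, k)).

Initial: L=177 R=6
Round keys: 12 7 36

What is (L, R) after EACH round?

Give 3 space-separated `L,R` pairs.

Round 1 (k=12): L=6 R=254
Round 2 (k=7): L=254 R=255
Round 3 (k=36): L=255 R=29

Answer: 6,254 254,255 255,29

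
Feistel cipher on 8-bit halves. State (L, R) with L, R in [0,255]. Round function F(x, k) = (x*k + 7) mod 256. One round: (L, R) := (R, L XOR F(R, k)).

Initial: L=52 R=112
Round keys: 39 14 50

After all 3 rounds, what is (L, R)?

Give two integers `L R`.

Answer: 129 26

Derivation:
Round 1 (k=39): L=112 R=35
Round 2 (k=14): L=35 R=129
Round 3 (k=50): L=129 R=26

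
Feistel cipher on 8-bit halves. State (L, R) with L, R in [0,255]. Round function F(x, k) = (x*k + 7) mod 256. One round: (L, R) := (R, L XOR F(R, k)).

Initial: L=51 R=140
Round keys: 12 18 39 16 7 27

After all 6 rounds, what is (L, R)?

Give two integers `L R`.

Answer: 123 132

Derivation:
Round 1 (k=12): L=140 R=164
Round 2 (k=18): L=164 R=3
Round 3 (k=39): L=3 R=216
Round 4 (k=16): L=216 R=132
Round 5 (k=7): L=132 R=123
Round 6 (k=27): L=123 R=132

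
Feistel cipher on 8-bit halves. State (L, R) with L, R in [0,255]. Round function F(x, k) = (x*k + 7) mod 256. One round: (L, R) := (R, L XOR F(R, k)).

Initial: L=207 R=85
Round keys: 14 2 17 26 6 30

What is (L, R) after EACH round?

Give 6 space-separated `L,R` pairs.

Answer: 85,98 98,158 158,231 231,227 227,190 190,168

Derivation:
Round 1 (k=14): L=85 R=98
Round 2 (k=2): L=98 R=158
Round 3 (k=17): L=158 R=231
Round 4 (k=26): L=231 R=227
Round 5 (k=6): L=227 R=190
Round 6 (k=30): L=190 R=168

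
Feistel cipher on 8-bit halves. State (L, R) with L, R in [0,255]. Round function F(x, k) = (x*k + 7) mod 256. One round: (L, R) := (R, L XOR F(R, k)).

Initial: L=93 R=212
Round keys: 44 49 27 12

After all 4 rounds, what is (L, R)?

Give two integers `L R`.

Answer: 228 114

Derivation:
Round 1 (k=44): L=212 R=42
Round 2 (k=49): L=42 R=197
Round 3 (k=27): L=197 R=228
Round 4 (k=12): L=228 R=114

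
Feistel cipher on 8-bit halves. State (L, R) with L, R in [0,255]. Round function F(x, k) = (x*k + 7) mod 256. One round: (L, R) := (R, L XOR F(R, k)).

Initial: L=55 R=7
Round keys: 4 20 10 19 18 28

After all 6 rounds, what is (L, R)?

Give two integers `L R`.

Round 1 (k=4): L=7 R=20
Round 2 (k=20): L=20 R=144
Round 3 (k=10): L=144 R=179
Round 4 (k=19): L=179 R=192
Round 5 (k=18): L=192 R=52
Round 6 (k=28): L=52 R=119

Answer: 52 119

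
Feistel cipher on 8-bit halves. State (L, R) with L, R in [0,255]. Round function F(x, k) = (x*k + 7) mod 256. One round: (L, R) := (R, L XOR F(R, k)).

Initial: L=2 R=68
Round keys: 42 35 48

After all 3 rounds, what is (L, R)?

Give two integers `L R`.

Round 1 (k=42): L=68 R=45
Round 2 (k=35): L=45 R=106
Round 3 (k=48): L=106 R=202

Answer: 106 202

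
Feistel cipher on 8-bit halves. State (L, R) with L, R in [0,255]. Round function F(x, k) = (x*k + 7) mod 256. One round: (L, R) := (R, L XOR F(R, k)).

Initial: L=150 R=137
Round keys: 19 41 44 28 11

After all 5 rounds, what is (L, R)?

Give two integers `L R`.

Round 1 (k=19): L=137 R=164
Round 2 (k=41): L=164 R=194
Round 3 (k=44): L=194 R=251
Round 4 (k=28): L=251 R=185
Round 5 (k=11): L=185 R=1

Answer: 185 1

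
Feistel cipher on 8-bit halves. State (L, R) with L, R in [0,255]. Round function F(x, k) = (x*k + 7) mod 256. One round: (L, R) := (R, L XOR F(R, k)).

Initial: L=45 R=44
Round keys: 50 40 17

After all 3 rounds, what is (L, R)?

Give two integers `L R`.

Round 1 (k=50): L=44 R=178
Round 2 (k=40): L=178 R=251
Round 3 (k=17): L=251 R=0

Answer: 251 0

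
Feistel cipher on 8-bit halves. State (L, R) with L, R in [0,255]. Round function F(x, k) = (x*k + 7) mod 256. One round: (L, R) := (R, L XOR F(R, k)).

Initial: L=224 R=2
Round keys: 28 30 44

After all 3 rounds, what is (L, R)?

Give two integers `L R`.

Answer: 43 180

Derivation:
Round 1 (k=28): L=2 R=223
Round 2 (k=30): L=223 R=43
Round 3 (k=44): L=43 R=180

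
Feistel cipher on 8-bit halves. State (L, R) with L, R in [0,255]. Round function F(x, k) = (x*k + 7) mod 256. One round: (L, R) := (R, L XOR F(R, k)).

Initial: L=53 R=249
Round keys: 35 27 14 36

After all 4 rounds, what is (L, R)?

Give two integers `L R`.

Answer: 58 242

Derivation:
Round 1 (k=35): L=249 R=39
Round 2 (k=27): L=39 R=221
Round 3 (k=14): L=221 R=58
Round 4 (k=36): L=58 R=242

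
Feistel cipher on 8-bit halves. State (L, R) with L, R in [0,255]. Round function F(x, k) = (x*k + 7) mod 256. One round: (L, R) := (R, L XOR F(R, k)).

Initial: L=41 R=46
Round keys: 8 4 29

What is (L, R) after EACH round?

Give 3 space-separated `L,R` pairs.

Round 1 (k=8): L=46 R=94
Round 2 (k=4): L=94 R=81
Round 3 (k=29): L=81 R=106

Answer: 46,94 94,81 81,106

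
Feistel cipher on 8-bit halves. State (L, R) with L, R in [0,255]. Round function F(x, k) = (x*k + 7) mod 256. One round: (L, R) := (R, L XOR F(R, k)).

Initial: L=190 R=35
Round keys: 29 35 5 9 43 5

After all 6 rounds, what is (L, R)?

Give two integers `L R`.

Answer: 138 71

Derivation:
Round 1 (k=29): L=35 R=64
Round 2 (k=35): L=64 R=228
Round 3 (k=5): L=228 R=59
Round 4 (k=9): L=59 R=254
Round 5 (k=43): L=254 R=138
Round 6 (k=5): L=138 R=71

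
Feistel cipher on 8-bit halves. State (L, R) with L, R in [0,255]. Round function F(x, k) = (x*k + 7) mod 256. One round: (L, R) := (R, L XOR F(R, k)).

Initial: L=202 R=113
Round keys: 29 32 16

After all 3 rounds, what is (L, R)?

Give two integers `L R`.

Round 1 (k=29): L=113 R=30
Round 2 (k=32): L=30 R=182
Round 3 (k=16): L=182 R=121

Answer: 182 121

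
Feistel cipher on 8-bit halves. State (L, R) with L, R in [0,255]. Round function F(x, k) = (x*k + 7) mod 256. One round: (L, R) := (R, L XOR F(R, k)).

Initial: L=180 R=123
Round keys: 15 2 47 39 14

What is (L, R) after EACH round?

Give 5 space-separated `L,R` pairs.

Answer: 123,136 136,108 108,83 83,192 192,212

Derivation:
Round 1 (k=15): L=123 R=136
Round 2 (k=2): L=136 R=108
Round 3 (k=47): L=108 R=83
Round 4 (k=39): L=83 R=192
Round 5 (k=14): L=192 R=212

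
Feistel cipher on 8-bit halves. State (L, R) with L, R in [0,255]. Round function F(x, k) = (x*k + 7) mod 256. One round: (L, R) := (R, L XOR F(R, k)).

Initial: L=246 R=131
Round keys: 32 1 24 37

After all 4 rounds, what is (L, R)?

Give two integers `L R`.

Round 1 (k=32): L=131 R=145
Round 2 (k=1): L=145 R=27
Round 3 (k=24): L=27 R=30
Round 4 (k=37): L=30 R=70

Answer: 30 70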